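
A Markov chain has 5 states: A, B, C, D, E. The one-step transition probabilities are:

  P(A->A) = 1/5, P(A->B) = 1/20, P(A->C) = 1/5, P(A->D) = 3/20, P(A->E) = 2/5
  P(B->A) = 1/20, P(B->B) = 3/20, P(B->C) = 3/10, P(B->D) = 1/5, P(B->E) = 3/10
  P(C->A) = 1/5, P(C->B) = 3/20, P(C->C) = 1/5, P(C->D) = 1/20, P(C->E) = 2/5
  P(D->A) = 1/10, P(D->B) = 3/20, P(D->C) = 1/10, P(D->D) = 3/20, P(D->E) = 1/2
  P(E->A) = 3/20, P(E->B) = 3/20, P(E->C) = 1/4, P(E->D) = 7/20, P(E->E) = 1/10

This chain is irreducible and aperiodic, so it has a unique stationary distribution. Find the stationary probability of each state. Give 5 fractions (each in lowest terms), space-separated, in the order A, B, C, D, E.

The stationary distribution satisfies pi = pi * P, i.e.:
  pi_A = 1/5*pi_A + 1/20*pi_B + 1/5*pi_C + 1/10*pi_D + 3/20*pi_E
  pi_B = 1/20*pi_A + 3/20*pi_B + 3/20*pi_C + 3/20*pi_D + 3/20*pi_E
  pi_C = 1/5*pi_A + 3/10*pi_B + 1/5*pi_C + 1/10*pi_D + 1/4*pi_E
  pi_D = 3/20*pi_A + 1/5*pi_B + 1/20*pi_C + 3/20*pi_D + 7/20*pi_E
  pi_E = 2/5*pi_A + 3/10*pi_B + 2/5*pi_C + 1/2*pi_D + 1/10*pi_E
with normalization: pi_A + pi_B + pi_C + pi_D + pi_E = 1.

Using the first 4 balance equations plus normalization, the linear system A*pi = b is:
  [-4/5, 1/20, 1/5, 1/10, 3/20] . pi = 0
  [1/20, -17/20, 3/20, 3/20, 3/20] . pi = 0
  [1/5, 3/10, -4/5, 1/10, 1/4] . pi = 0
  [3/20, 1/5, 1/20, -17/20, 7/20] . pi = 0
  [1, 1, 1, 1, 1] . pi = 1

Solving yields:
  pi_A = 291/2018
  pi_B = 684/5045
  pi_C = 6337/30270
  pi_D = 3002/15135
  pi_E = 946/3027

Verification (pi * P):
  291/2018*1/5 + 684/5045*1/20 + 6337/30270*1/5 + 3002/15135*1/10 + 946/3027*3/20 = 291/2018 = pi_A  (ok)
  291/2018*1/20 + 684/5045*3/20 + 6337/30270*3/20 + 3002/15135*3/20 + 946/3027*3/20 = 684/5045 = pi_B  (ok)
  291/2018*1/5 + 684/5045*3/10 + 6337/30270*1/5 + 3002/15135*1/10 + 946/3027*1/4 = 6337/30270 = pi_C  (ok)
  291/2018*3/20 + 684/5045*1/5 + 6337/30270*1/20 + 3002/15135*3/20 + 946/3027*7/20 = 3002/15135 = pi_D  (ok)
  291/2018*2/5 + 684/5045*3/10 + 6337/30270*2/5 + 3002/15135*1/2 + 946/3027*1/10 = 946/3027 = pi_E  (ok)

Answer: 291/2018 684/5045 6337/30270 3002/15135 946/3027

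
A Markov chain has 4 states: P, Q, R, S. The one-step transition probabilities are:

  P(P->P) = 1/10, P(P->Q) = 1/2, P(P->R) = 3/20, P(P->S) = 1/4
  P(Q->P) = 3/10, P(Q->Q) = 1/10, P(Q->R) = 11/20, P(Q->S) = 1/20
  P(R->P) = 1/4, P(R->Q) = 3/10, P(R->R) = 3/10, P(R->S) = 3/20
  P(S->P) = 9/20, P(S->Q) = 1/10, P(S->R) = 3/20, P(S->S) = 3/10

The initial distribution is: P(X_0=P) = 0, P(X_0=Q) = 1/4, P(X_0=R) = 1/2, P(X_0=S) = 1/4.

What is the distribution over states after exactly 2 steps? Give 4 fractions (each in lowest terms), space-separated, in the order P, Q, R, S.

Answer: 393/1600 29/100 223/800 297/1600

Derivation:
Propagating the distribution step by step (d_{t+1} = d_t * P):
d_0 = (P=0, Q=1/4, R=1/2, S=1/4)
  d_1[P] = 0*1/10 + 1/4*3/10 + 1/2*1/4 + 1/4*9/20 = 5/16
  d_1[Q] = 0*1/2 + 1/4*1/10 + 1/2*3/10 + 1/4*1/10 = 1/5
  d_1[R] = 0*3/20 + 1/4*11/20 + 1/2*3/10 + 1/4*3/20 = 13/40
  d_1[S] = 0*1/4 + 1/4*1/20 + 1/2*3/20 + 1/4*3/10 = 13/80
d_1 = (P=5/16, Q=1/5, R=13/40, S=13/80)
  d_2[P] = 5/16*1/10 + 1/5*3/10 + 13/40*1/4 + 13/80*9/20 = 393/1600
  d_2[Q] = 5/16*1/2 + 1/5*1/10 + 13/40*3/10 + 13/80*1/10 = 29/100
  d_2[R] = 5/16*3/20 + 1/5*11/20 + 13/40*3/10 + 13/80*3/20 = 223/800
  d_2[S] = 5/16*1/4 + 1/5*1/20 + 13/40*3/20 + 13/80*3/10 = 297/1600
d_2 = (P=393/1600, Q=29/100, R=223/800, S=297/1600)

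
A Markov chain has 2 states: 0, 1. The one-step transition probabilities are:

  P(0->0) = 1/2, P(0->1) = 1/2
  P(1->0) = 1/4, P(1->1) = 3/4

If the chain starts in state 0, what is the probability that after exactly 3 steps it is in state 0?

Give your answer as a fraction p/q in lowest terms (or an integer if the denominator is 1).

Answer: 11/32

Derivation:
Computing P^3 by repeated multiplication:
P^1 =
  0: [1/2, 1/2]
  1: [1/4, 3/4]
P^2 =
  0: [3/8, 5/8]
  1: [5/16, 11/16]
P^3 =
  0: [11/32, 21/32]
  1: [21/64, 43/64]

(P^3)[0 -> 0] = 11/32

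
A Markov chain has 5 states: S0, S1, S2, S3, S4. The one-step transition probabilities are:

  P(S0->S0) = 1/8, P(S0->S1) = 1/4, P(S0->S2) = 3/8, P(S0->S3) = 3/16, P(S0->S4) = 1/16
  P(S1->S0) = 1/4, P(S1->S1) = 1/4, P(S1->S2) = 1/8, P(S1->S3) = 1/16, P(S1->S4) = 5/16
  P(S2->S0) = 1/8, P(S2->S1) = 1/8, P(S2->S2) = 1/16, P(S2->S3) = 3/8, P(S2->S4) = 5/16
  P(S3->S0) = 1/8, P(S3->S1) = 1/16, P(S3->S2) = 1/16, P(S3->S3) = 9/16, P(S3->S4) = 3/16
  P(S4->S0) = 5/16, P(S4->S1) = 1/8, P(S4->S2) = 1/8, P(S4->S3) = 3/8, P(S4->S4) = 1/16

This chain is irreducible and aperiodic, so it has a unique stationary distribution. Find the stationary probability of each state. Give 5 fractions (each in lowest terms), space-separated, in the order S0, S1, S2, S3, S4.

The stationary distribution satisfies pi = pi * P, i.e.:
  pi_S0 = 1/8*pi_S0 + 1/4*pi_S1 + 1/8*pi_S2 + 1/8*pi_S3 + 5/16*pi_S4
  pi_S1 = 1/4*pi_S0 + 1/4*pi_S1 + 1/8*pi_S2 + 1/16*pi_S3 + 1/8*pi_S4
  pi_S2 = 3/8*pi_S0 + 1/8*pi_S1 + 1/16*pi_S2 + 1/16*pi_S3 + 1/8*pi_S4
  pi_S3 = 3/16*pi_S0 + 1/16*pi_S1 + 3/8*pi_S2 + 9/16*pi_S3 + 3/8*pi_S4
  pi_S4 = 1/16*pi_S0 + 5/16*pi_S1 + 5/16*pi_S2 + 3/16*pi_S3 + 1/16*pi_S4
with normalization: pi_S0 + pi_S1 + pi_S2 + pi_S3 + pi_S4 = 1.

Using the first 4 balance equations plus normalization, the linear system A*pi = b is:
  [-7/8, 1/4, 1/8, 1/8, 5/16] . pi = 0
  [1/4, -3/4, 1/8, 1/16, 1/8] . pi = 0
  [3/8, 1/8, -15/16, 1/16, 1/8] . pi = 0
  [3/16, 1/16, 3/8, -7/16, 3/8] . pi = 0
  [1, 1, 1, 1, 1] . pi = 1

Solving yields:
  pi_S0 = 10091/57292
  pi_S1 = 8127/57292
  pi_S2 = 1970/14323
  pi_S3 = 5247/14323
  pi_S4 = 5103/28646

Verification (pi * P):
  10091/57292*1/8 + 8127/57292*1/4 + 1970/14323*1/8 + 5247/14323*1/8 + 5103/28646*5/16 = 10091/57292 = pi_S0  (ok)
  10091/57292*1/4 + 8127/57292*1/4 + 1970/14323*1/8 + 5247/14323*1/16 + 5103/28646*1/8 = 8127/57292 = pi_S1  (ok)
  10091/57292*3/8 + 8127/57292*1/8 + 1970/14323*1/16 + 5247/14323*1/16 + 5103/28646*1/8 = 1970/14323 = pi_S2  (ok)
  10091/57292*3/16 + 8127/57292*1/16 + 1970/14323*3/8 + 5247/14323*9/16 + 5103/28646*3/8 = 5247/14323 = pi_S3  (ok)
  10091/57292*1/16 + 8127/57292*5/16 + 1970/14323*5/16 + 5247/14323*3/16 + 5103/28646*1/16 = 5103/28646 = pi_S4  (ok)

Answer: 10091/57292 8127/57292 1970/14323 5247/14323 5103/28646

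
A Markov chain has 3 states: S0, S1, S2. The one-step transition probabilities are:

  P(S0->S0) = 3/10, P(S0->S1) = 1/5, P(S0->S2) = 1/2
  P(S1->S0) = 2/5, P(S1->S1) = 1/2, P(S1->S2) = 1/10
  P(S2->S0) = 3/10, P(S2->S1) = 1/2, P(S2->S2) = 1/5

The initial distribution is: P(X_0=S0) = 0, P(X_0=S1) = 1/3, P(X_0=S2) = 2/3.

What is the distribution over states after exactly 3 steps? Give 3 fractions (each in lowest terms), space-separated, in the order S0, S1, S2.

Propagating the distribution step by step (d_{t+1} = d_t * P):
d_0 = (S0=0, S1=1/3, S2=2/3)
  d_1[S0] = 0*3/10 + 1/3*2/5 + 2/3*3/10 = 1/3
  d_1[S1] = 0*1/5 + 1/3*1/2 + 2/3*1/2 = 1/2
  d_1[S2] = 0*1/2 + 1/3*1/10 + 2/3*1/5 = 1/6
d_1 = (S0=1/3, S1=1/2, S2=1/6)
  d_2[S0] = 1/3*3/10 + 1/2*2/5 + 1/6*3/10 = 7/20
  d_2[S1] = 1/3*1/5 + 1/2*1/2 + 1/6*1/2 = 2/5
  d_2[S2] = 1/3*1/2 + 1/2*1/10 + 1/6*1/5 = 1/4
d_2 = (S0=7/20, S1=2/5, S2=1/4)
  d_3[S0] = 7/20*3/10 + 2/5*2/5 + 1/4*3/10 = 17/50
  d_3[S1] = 7/20*1/5 + 2/5*1/2 + 1/4*1/2 = 79/200
  d_3[S2] = 7/20*1/2 + 2/5*1/10 + 1/4*1/5 = 53/200
d_3 = (S0=17/50, S1=79/200, S2=53/200)

Answer: 17/50 79/200 53/200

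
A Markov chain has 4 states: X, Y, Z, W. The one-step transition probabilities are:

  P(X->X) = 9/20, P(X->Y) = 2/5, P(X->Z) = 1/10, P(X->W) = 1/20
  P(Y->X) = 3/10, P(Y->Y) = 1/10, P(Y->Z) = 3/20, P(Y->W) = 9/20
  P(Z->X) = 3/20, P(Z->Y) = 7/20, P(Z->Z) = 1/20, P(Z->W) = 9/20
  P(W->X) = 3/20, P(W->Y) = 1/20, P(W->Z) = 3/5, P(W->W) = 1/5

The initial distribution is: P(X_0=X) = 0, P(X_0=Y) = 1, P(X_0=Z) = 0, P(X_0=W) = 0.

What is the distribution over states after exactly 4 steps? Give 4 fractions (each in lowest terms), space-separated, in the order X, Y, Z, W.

Propagating the distribution step by step (d_{t+1} = d_t * P):
d_0 = (X=0, Y=1, Z=0, W=0)
  d_1[X] = 0*9/20 + 1*3/10 + 0*3/20 + 0*3/20 = 3/10
  d_1[Y] = 0*2/5 + 1*1/10 + 0*7/20 + 0*1/20 = 1/10
  d_1[Z] = 0*1/10 + 1*3/20 + 0*1/20 + 0*3/5 = 3/20
  d_1[W] = 0*1/20 + 1*9/20 + 0*9/20 + 0*1/5 = 9/20
d_1 = (X=3/10, Y=1/10, Z=3/20, W=9/20)
  d_2[X] = 3/10*9/20 + 1/10*3/10 + 3/20*3/20 + 9/20*3/20 = 51/200
  d_2[Y] = 3/10*2/5 + 1/10*1/10 + 3/20*7/20 + 9/20*1/20 = 41/200
  d_2[Z] = 3/10*1/10 + 1/10*3/20 + 3/20*1/20 + 9/20*3/5 = 129/400
  d_2[W] = 3/10*1/20 + 1/10*9/20 + 3/20*9/20 + 9/20*1/5 = 87/400
d_2 = (X=51/200, Y=41/200, Z=129/400, W=87/400)
  d_3[X] = 51/200*9/20 + 41/200*3/10 + 129/400*3/20 + 87/400*3/20 = 1029/4000
  d_3[Y] = 51/200*2/5 + 41/200*1/10 + 129/400*7/20 + 87/400*1/20 = 197/800
  d_3[Z] = 51/200*1/10 + 41/200*3/20 + 129/400*1/20 + 87/400*3/5 = 1623/8000
  d_3[W] = 51/200*1/20 + 41/200*9/20 + 129/400*9/20 + 87/400*1/5 = 2349/8000
d_3 = (X=1029/4000, Y=197/800, Z=1623/8000, W=2349/8000)
  d_4[X] = 1029/4000*9/20 + 197/800*3/10 + 1623/8000*3/20 + 2349/8000*3/20 = 21129/80000
  d_4[Y] = 1029/4000*2/5 + 197/800*1/10 + 1623/8000*7/20 + 2349/8000*1/20 = 17057/80000
  d_4[Z] = 1029/4000*1/10 + 197/800*3/20 + 1623/8000*1/20 + 2349/8000*3/5 = 39837/160000
  d_4[W] = 1029/4000*1/20 + 197/800*9/20 + 1623/8000*9/20 + 2349/8000*1/5 = 43791/160000
d_4 = (X=21129/80000, Y=17057/80000, Z=39837/160000, W=43791/160000)

Answer: 21129/80000 17057/80000 39837/160000 43791/160000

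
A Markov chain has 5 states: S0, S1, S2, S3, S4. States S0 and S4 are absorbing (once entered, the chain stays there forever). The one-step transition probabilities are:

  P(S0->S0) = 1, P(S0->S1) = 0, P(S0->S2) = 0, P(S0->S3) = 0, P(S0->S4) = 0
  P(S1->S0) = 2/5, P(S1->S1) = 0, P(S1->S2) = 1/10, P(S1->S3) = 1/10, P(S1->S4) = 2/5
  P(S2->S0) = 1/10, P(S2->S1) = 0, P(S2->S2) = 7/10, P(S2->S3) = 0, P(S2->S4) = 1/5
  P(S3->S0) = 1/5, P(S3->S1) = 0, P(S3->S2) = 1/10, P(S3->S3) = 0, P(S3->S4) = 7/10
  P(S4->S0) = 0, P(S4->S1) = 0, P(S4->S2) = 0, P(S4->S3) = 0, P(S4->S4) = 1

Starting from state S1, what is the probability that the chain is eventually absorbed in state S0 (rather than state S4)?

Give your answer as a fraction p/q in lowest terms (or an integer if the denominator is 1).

Let a_i = P(absorbed in S0 | start in state i).
Boundary conditions: a_S0 = 1, a_S4 = 0.
For each transient state i, a_i = sum_j P(i->j) * a_j:
  a_S1 = 2/5*a_S0 + 0*a_S1 + 1/10*a_S2 + 1/10*a_S3 + 2/5*a_S4
  a_S2 = 1/10*a_S0 + 0*a_S1 + 7/10*a_S2 + 0*a_S3 + 1/5*a_S4
  a_S3 = 1/5*a_S0 + 0*a_S1 + 1/10*a_S2 + 0*a_S3 + 7/10*a_S4

Substituting a_S0 = 1 and a_S4 = 0, rearrange to (I - Q) a = r where r[i] = P(i -> S0):
  [1, -1/10, -1/10] . (a_S1, a_S2, a_S3) = 2/5
  [0, 3/10, 0] . (a_S1, a_S2, a_S3) = 1/10
  [0, -1/10, 1] . (a_S1, a_S2, a_S3) = 1/5

Solving yields:
  a_S1 = 137/300
  a_S2 = 1/3
  a_S3 = 7/30

Starting state is S1, so the absorption probability is a_S1 = 137/300.

Answer: 137/300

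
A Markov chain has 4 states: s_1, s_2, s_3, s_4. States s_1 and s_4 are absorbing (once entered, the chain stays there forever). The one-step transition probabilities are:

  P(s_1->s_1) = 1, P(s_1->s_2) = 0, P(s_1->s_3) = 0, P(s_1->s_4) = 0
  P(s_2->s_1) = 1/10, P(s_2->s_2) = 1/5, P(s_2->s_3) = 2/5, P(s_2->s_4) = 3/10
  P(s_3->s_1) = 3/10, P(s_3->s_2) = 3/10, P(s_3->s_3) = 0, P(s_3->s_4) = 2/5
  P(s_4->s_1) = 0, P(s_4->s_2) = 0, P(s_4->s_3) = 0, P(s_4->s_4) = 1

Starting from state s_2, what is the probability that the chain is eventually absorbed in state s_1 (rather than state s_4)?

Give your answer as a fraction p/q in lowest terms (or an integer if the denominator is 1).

Let a_i = P(absorbed in s_1 | start in state i).
Boundary conditions: a_s_1 = 1, a_s_4 = 0.
For each transient state i, a_i = sum_j P(i->j) * a_j:
  a_s_2 = 1/10*a_s_1 + 1/5*a_s_2 + 2/5*a_s_3 + 3/10*a_s_4
  a_s_3 = 3/10*a_s_1 + 3/10*a_s_2 + 0*a_s_3 + 2/5*a_s_4

Substituting a_s_1 = 1 and a_s_4 = 0, rearrange to (I - Q) a = r where r[i] = P(i -> s_1):
  [4/5, -2/5] . (a_s_2, a_s_3) = 1/10
  [-3/10, 1] . (a_s_2, a_s_3) = 3/10

Solving yields:
  a_s_2 = 11/34
  a_s_3 = 27/68

Starting state is s_2, so the absorption probability is a_s_2 = 11/34.

Answer: 11/34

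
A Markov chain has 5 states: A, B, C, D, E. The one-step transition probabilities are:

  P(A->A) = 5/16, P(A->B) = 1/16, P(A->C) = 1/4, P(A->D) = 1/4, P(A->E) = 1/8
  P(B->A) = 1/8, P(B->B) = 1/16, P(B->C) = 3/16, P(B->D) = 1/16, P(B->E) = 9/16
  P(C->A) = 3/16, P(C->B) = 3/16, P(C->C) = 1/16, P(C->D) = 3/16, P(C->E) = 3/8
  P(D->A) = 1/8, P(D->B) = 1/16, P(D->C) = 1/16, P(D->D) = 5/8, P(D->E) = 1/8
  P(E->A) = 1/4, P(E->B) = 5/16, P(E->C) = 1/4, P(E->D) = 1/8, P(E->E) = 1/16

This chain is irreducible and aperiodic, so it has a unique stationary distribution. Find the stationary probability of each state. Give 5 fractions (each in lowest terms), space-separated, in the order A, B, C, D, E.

The stationary distribution satisfies pi = pi * P, i.e.:
  pi_A = 5/16*pi_A + 1/8*pi_B + 3/16*pi_C + 1/8*pi_D + 1/4*pi_E
  pi_B = 1/16*pi_A + 1/16*pi_B + 3/16*pi_C + 1/16*pi_D + 5/16*pi_E
  pi_C = 1/4*pi_A + 3/16*pi_B + 1/16*pi_C + 1/16*pi_D + 1/4*pi_E
  pi_D = 1/4*pi_A + 1/16*pi_B + 3/16*pi_C + 5/8*pi_D + 1/8*pi_E
  pi_E = 1/8*pi_A + 9/16*pi_B + 3/8*pi_C + 1/8*pi_D + 1/16*pi_E
with normalization: pi_A + pi_B + pi_C + pi_D + pi_E = 1.

Using the first 4 balance equations plus normalization, the linear system A*pi = b is:
  [-11/16, 1/8, 3/16, 1/8, 1/4] . pi = 0
  [1/16, -15/16, 3/16, 1/16, 5/16] . pi = 0
  [1/4, 3/16, -15/16, 1/16, 1/4] . pi = 0
  [1/4, 1/16, 3/16, -3/8, 1/8] . pi = 0
  [1, 1, 1, 1, 1] . pi = 1

Solving yields:
  pi_A = 597/3014
  pi_B = 405/3014
  pi_C = 2347/15070
  pi_D = 207/685
  pi_E = 3159/15070

Verification (pi * P):
  597/3014*5/16 + 405/3014*1/8 + 2347/15070*3/16 + 207/685*1/8 + 3159/15070*1/4 = 597/3014 = pi_A  (ok)
  597/3014*1/16 + 405/3014*1/16 + 2347/15070*3/16 + 207/685*1/16 + 3159/15070*5/16 = 405/3014 = pi_B  (ok)
  597/3014*1/4 + 405/3014*3/16 + 2347/15070*1/16 + 207/685*1/16 + 3159/15070*1/4 = 2347/15070 = pi_C  (ok)
  597/3014*1/4 + 405/3014*1/16 + 2347/15070*3/16 + 207/685*5/8 + 3159/15070*1/8 = 207/685 = pi_D  (ok)
  597/3014*1/8 + 405/3014*9/16 + 2347/15070*3/8 + 207/685*1/8 + 3159/15070*1/16 = 3159/15070 = pi_E  (ok)

Answer: 597/3014 405/3014 2347/15070 207/685 3159/15070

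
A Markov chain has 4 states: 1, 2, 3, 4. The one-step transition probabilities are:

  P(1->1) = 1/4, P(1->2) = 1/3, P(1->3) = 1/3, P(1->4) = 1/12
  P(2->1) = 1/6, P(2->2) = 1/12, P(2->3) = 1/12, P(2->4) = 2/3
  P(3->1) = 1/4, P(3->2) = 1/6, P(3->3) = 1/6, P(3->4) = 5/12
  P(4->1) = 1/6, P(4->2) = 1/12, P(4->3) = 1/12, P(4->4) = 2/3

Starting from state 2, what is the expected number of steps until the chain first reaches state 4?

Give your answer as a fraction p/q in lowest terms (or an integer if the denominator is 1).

Let h_i = expected steps to first reach 4 from state i.
Boundary: h_4 = 0.
First-step equations for the other states:
  h_1 = 1 + 1/4*h_1 + 1/3*h_2 + 1/3*h_3 + 1/12*h_4
  h_2 = 1 + 1/6*h_1 + 1/12*h_2 + 1/12*h_3 + 2/3*h_4
  h_3 = 1 + 1/4*h_1 + 1/6*h_2 + 1/6*h_3 + 5/12*h_4

Substituting h_4 = 0 and rearranging gives the linear system (I - Q) h = 1:
  [3/4, -1/3, -1/3] . (h_1, h_2, h_3) = 1
  [-1/6, 11/12, -1/12] . (h_1, h_2, h_3) = 1
  [-1/4, -1/6, 5/6] . (h_1, h_2, h_3) = 1

Solving yields:
  h_1 = 204/61
  h_2 = 118/61
  h_3 = 158/61

Starting state is 2, so the expected hitting time is h_2 = 118/61.

Answer: 118/61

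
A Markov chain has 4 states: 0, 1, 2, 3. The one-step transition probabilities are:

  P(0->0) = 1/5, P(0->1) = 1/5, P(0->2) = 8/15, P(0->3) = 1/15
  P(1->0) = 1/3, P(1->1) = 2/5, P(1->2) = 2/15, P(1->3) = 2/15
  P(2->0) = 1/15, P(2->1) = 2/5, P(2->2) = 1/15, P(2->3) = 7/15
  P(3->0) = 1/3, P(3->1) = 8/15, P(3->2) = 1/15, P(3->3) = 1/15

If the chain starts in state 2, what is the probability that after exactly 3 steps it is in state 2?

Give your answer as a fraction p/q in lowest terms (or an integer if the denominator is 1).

Computing P^3 by repeated multiplication:
P^1 =
  0: [1/5, 1/5, 8/15, 1/15]
  1: [1/3, 2/5, 2/15, 2/15]
  2: [1/15, 2/5, 1/15, 7/15]
  3: [1/3, 8/15, 1/15, 1/15]
P^2 =
  0: [37/225, 83/225, 13/75, 22/75]
  1: [19/75, 79/225, 56/225, 11/75]
  2: [23/75, 101/225, 28/225, 3/25]
  3: [61/225, 77/225, 58/225, 29/225]
P^3 =
  0: [179/675, 457/1125, 21/125, 542/3375]
  1: [787/3375, 83/225, 703/3375, 128/675]
  2: [7/27, 133/375, 809/3375, 494/3375]
  3: [257/1125, 49/135, 27/125, 26/135]

(P^3)[2 -> 2] = 809/3375

Answer: 809/3375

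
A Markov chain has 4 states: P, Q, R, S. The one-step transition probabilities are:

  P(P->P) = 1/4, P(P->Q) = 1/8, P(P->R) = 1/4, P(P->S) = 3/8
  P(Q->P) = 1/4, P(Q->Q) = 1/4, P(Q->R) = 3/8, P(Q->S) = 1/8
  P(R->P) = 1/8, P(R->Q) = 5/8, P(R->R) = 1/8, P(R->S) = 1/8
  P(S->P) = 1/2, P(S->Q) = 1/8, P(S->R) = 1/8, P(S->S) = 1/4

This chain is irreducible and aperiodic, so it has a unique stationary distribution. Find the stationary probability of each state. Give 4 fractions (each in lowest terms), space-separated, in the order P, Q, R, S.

Answer: 141/509 139/509 116/509 113/509

Derivation:
The stationary distribution satisfies pi = pi * P, i.e.:
  pi_P = 1/4*pi_P + 1/4*pi_Q + 1/8*pi_R + 1/2*pi_S
  pi_Q = 1/8*pi_P + 1/4*pi_Q + 5/8*pi_R + 1/8*pi_S
  pi_R = 1/4*pi_P + 3/8*pi_Q + 1/8*pi_R + 1/8*pi_S
  pi_S = 3/8*pi_P + 1/8*pi_Q + 1/8*pi_R + 1/4*pi_S
with normalization: pi_P + pi_Q + pi_R + pi_S = 1.

Using the first 3 balance equations plus normalization, the linear system A*pi = b is:
  [-3/4, 1/4, 1/8, 1/2] . pi = 0
  [1/8, -3/4, 5/8, 1/8] . pi = 0
  [1/4, 3/8, -7/8, 1/8] . pi = 0
  [1, 1, 1, 1] . pi = 1

Solving yields:
  pi_P = 141/509
  pi_Q = 139/509
  pi_R = 116/509
  pi_S = 113/509

Verification (pi * P):
  141/509*1/4 + 139/509*1/4 + 116/509*1/8 + 113/509*1/2 = 141/509 = pi_P  (ok)
  141/509*1/8 + 139/509*1/4 + 116/509*5/8 + 113/509*1/8 = 139/509 = pi_Q  (ok)
  141/509*1/4 + 139/509*3/8 + 116/509*1/8 + 113/509*1/8 = 116/509 = pi_R  (ok)
  141/509*3/8 + 139/509*1/8 + 116/509*1/8 + 113/509*1/4 = 113/509 = pi_S  (ok)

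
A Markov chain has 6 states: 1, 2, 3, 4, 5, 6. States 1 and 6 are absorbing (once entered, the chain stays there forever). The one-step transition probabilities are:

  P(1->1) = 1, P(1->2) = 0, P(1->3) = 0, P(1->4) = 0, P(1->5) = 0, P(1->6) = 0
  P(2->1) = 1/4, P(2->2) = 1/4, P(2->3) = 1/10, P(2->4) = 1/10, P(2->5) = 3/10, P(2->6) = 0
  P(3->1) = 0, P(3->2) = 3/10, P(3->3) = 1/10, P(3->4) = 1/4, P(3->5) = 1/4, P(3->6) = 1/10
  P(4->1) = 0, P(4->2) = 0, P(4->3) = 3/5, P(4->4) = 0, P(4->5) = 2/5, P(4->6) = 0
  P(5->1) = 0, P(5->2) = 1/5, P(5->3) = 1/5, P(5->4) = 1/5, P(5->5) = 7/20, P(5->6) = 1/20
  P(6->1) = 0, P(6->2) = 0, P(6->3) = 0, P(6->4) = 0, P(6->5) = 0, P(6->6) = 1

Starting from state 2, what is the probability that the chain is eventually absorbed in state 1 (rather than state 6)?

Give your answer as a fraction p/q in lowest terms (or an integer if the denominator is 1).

Let a_i = P(absorbed in 1 | start in state i).
Boundary conditions: a_1 = 1, a_6 = 0.
For each transient state i, a_i = sum_j P(i->j) * a_j:
  a_2 = 1/4*a_1 + 1/4*a_2 + 1/10*a_3 + 1/10*a_4 + 3/10*a_5 + 0*a_6
  a_3 = 0*a_1 + 3/10*a_2 + 1/10*a_3 + 1/4*a_4 + 1/4*a_5 + 1/10*a_6
  a_4 = 0*a_1 + 0*a_2 + 3/5*a_3 + 0*a_4 + 2/5*a_5 + 0*a_6
  a_5 = 0*a_1 + 1/5*a_2 + 1/5*a_3 + 1/5*a_4 + 7/20*a_5 + 1/20*a_6

Substituting a_1 = 1 and a_6 = 0, rearrange to (I - Q) a = r where r[i] = P(i -> 1):
  [3/4, -1/10, -1/10, -3/10] . (a_2, a_3, a_4, a_5) = 1/4
  [-3/10, 9/10, -1/4, -1/4] . (a_2, a_3, a_4, a_5) = 0
  [0, -3/5, 1, -2/5] . (a_2, a_3, a_4, a_5) = 0
  [-1/5, -1/5, -1/5, 13/20] . (a_2, a_3, a_4, a_5) = 0

Solving yields:
  a_2 = 3155/4577
  a_3 = 2410/4577
  a_4 = 2430/4577
  a_5 = 2460/4577

Starting state is 2, so the absorption probability is a_2 = 3155/4577.

Answer: 3155/4577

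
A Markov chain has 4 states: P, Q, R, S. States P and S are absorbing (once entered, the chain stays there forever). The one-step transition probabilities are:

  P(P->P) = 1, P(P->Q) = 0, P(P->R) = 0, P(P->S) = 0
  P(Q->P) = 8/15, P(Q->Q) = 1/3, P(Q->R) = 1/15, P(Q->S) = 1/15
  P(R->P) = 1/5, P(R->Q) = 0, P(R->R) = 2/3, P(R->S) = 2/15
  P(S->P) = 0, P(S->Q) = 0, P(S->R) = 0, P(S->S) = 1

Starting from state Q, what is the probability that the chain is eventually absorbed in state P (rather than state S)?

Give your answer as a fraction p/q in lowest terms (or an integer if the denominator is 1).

Let a_i = P(absorbed in P | start in state i).
Boundary conditions: a_P = 1, a_S = 0.
For each transient state i, a_i = sum_j P(i->j) * a_j:
  a_Q = 8/15*a_P + 1/3*a_Q + 1/15*a_R + 1/15*a_S
  a_R = 1/5*a_P + 0*a_Q + 2/3*a_R + 2/15*a_S

Substituting a_P = 1 and a_S = 0, rearrange to (I - Q) a = r where r[i] = P(i -> P):
  [2/3, -1/15] . (a_Q, a_R) = 8/15
  [0, 1/3] . (a_Q, a_R) = 1/5

Solving yields:
  a_Q = 43/50
  a_R = 3/5

Starting state is Q, so the absorption probability is a_Q = 43/50.

Answer: 43/50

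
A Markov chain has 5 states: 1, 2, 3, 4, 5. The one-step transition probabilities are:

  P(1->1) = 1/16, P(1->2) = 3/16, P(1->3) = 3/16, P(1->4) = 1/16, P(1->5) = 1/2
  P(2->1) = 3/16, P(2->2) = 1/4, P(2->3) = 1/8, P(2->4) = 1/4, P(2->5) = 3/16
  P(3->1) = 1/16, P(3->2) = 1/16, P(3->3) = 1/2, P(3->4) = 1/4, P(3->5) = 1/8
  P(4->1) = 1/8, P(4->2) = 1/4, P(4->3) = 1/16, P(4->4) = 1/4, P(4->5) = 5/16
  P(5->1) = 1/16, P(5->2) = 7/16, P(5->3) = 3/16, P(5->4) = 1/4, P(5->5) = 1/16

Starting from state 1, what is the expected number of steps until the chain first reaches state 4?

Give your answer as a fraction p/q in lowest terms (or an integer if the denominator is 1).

Answer: 21040/4127

Derivation:
Let h_i = expected steps to first reach 4 from state i.
Boundary: h_4 = 0.
First-step equations for the other states:
  h_1 = 1 + 1/16*h_1 + 3/16*h_2 + 3/16*h_3 + 1/16*h_4 + 1/2*h_5
  h_2 = 1 + 3/16*h_1 + 1/4*h_2 + 1/8*h_3 + 1/4*h_4 + 3/16*h_5
  h_3 = 1 + 1/16*h_1 + 1/16*h_2 + 1/2*h_3 + 1/4*h_4 + 1/8*h_5
  h_5 = 1 + 1/16*h_1 + 7/16*h_2 + 3/16*h_3 + 1/4*h_4 + 1/16*h_5

Substituting h_4 = 0 and rearranging gives the linear system (I - Q) h = 1:
  [15/16, -3/16, -3/16, -1/2] . (h_1, h_2, h_3, h_5) = 1
  [-3/16, 3/4, -1/8, -3/16] . (h_1, h_2, h_3, h_5) = 1
  [-1/16, -1/16, 1/2, -1/8] . (h_1, h_2, h_3, h_5) = 1
  [-1/16, -7/16, -3/16, 15/16] . (h_1, h_2, h_3, h_5) = 1

Solving yields:
  h_1 = 21040/4127
  h_2 = 18144/4127
  h_3 = 17600/4127
  h_5 = 17792/4127

Starting state is 1, so the expected hitting time is h_1 = 21040/4127.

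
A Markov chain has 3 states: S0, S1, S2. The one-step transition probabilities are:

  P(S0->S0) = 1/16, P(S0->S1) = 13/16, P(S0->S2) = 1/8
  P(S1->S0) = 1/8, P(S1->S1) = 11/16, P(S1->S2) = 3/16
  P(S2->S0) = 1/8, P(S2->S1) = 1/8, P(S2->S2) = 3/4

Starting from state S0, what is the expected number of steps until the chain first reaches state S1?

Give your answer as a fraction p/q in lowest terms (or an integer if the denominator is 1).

Answer: 12/7

Derivation:
Let h_i = expected steps to first reach S1 from state i.
Boundary: h_S1 = 0.
First-step equations for the other states:
  h_S0 = 1 + 1/16*h_S0 + 13/16*h_S1 + 1/8*h_S2
  h_S2 = 1 + 1/8*h_S0 + 1/8*h_S1 + 3/4*h_S2

Substituting h_S1 = 0 and rearranging gives the linear system (I - Q) h = 1:
  [15/16, -1/8] . (h_S0, h_S2) = 1
  [-1/8, 1/4] . (h_S0, h_S2) = 1

Solving yields:
  h_S0 = 12/7
  h_S2 = 34/7

Starting state is S0, so the expected hitting time is h_S0 = 12/7.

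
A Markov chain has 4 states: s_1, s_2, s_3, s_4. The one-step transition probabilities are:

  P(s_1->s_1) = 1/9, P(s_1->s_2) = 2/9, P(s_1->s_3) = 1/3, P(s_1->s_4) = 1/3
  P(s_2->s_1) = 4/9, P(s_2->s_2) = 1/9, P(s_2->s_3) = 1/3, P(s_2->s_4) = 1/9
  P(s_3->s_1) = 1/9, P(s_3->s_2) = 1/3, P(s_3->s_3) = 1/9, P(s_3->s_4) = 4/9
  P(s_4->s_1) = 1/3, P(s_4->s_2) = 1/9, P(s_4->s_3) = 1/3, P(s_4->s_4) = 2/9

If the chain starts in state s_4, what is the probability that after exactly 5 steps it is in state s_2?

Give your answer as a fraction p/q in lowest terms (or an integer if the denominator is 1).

Answer: 11681/59049

Derivation:
Computing P^5 by repeated multiplication:
P^1 =
  s_1: [1/9, 2/9, 1/3, 1/3]
  s_2: [4/9, 1/9, 1/3, 1/9]
  s_3: [1/9, 1/3, 1/9, 4/9]
  s_4: [1/3, 1/9, 1/3, 2/9]
P^2 =
  s_1: [7/27, 16/81, 7/27, 23/81]
  s_2: [14/81, 19/81, 7/27, 1/3]
  s_3: [26/81, 4/27, 25/81, 2/9]
  s_4: [16/81, 2/9, 7/27, 26/81]
P^3 =
  s_1: [175/729, 16/81, 67/243, 209/729]
  s_2: [64/243, 137/729, 67/243, 199/729]
  s_3: [17/81, 157/729, 193/729, 226/729]
  s_4: [187/729, 139/729, 67/243, 202/729]
P^4 =
  s_1: [1579/6561, 1306/6561, 595/2187, 1891/6561]
  s_2: [1538/6561, 49/243, 595/2187, 1915/6561]
  s_3: [1652/6561, 1268/6561, 1801/6561, 1840/6561]
  s_4: [1550/6561, 1318/6561, 595/2187, 212/729]
P^5 =
  s_1: [14261/59049, 11710/59049, 5371/19683, 1885/6561]
  s_2: [14360/59049, 11669/59049, 5371/19683, 16907/59049]
  s_3: [14045/59049, 11815/59049, 16081/59049, 17108/59049]
  s_4: [4777/19683, 11681/59049, 5371/19683, 16924/59049]

(P^5)[s_4 -> s_2] = 11681/59049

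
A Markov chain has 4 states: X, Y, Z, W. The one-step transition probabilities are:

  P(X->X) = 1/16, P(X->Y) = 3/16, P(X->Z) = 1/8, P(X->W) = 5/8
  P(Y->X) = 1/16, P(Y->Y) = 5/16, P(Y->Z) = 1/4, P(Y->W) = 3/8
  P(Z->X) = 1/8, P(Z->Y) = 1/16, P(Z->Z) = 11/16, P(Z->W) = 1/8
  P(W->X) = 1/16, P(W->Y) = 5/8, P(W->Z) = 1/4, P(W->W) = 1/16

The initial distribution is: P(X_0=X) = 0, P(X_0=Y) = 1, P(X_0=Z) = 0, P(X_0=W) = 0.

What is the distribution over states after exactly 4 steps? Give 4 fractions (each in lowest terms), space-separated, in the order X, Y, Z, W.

Answer: 2855/32768 9131/32768 13495/32768 7287/32768

Derivation:
Propagating the distribution step by step (d_{t+1} = d_t * P):
d_0 = (X=0, Y=1, Z=0, W=0)
  d_1[X] = 0*1/16 + 1*1/16 + 0*1/8 + 0*1/16 = 1/16
  d_1[Y] = 0*3/16 + 1*5/16 + 0*1/16 + 0*5/8 = 5/16
  d_1[Z] = 0*1/8 + 1*1/4 + 0*11/16 + 0*1/4 = 1/4
  d_1[W] = 0*5/8 + 1*3/8 + 0*1/8 + 0*1/16 = 3/8
d_1 = (X=1/16, Y=5/16, Z=1/4, W=3/8)
  d_2[X] = 1/16*1/16 + 5/16*1/16 + 1/4*1/8 + 3/8*1/16 = 5/64
  d_2[Y] = 1/16*3/16 + 5/16*5/16 + 1/4*1/16 + 3/8*5/8 = 23/64
  d_2[Z] = 1/16*1/8 + 5/16*1/4 + 1/4*11/16 + 3/8*1/4 = 45/128
  d_2[W] = 1/16*5/8 + 5/16*3/8 + 1/4*1/8 + 3/8*1/16 = 27/128
d_2 = (X=5/64, Y=23/64, Z=45/128, W=27/128)
  d_3[X] = 5/64*1/16 + 23/64*1/16 + 45/128*1/8 + 27/128*1/16 = 173/2048
  d_3[Y] = 5/64*3/16 + 23/64*5/16 + 45/128*1/16 + 27/128*5/8 = 575/2048
  d_3[Z] = 5/64*1/8 + 23/64*1/4 + 45/128*11/16 + 27/128*1/4 = 807/2048
  d_3[W] = 5/64*5/8 + 23/64*3/8 + 45/128*1/8 + 27/128*1/16 = 493/2048
d_3 = (X=173/2048, Y=575/2048, Z=807/2048, W=493/2048)
  d_4[X] = 173/2048*1/16 + 575/2048*1/16 + 807/2048*1/8 + 493/2048*1/16 = 2855/32768
  d_4[Y] = 173/2048*3/16 + 575/2048*5/16 + 807/2048*1/16 + 493/2048*5/8 = 9131/32768
  d_4[Z] = 173/2048*1/8 + 575/2048*1/4 + 807/2048*11/16 + 493/2048*1/4 = 13495/32768
  d_4[W] = 173/2048*5/8 + 575/2048*3/8 + 807/2048*1/8 + 493/2048*1/16 = 7287/32768
d_4 = (X=2855/32768, Y=9131/32768, Z=13495/32768, W=7287/32768)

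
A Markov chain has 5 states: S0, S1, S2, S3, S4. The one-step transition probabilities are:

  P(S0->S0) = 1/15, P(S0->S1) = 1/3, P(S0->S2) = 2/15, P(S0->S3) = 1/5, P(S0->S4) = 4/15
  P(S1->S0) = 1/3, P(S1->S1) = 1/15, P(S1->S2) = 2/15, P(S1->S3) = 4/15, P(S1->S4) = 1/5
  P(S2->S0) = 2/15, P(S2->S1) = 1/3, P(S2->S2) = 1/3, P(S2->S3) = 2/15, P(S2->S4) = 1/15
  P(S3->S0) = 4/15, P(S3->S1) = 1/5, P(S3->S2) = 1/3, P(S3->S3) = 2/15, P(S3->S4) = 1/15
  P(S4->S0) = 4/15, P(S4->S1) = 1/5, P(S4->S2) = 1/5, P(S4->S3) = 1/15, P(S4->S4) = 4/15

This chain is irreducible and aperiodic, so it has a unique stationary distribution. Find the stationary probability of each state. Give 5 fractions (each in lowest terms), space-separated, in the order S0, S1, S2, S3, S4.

Answer: 2871/13664 3107/13664 6085/27328 9077/54656 9497/54656

Derivation:
The stationary distribution satisfies pi = pi * P, i.e.:
  pi_S0 = 1/15*pi_S0 + 1/3*pi_S1 + 2/15*pi_S2 + 4/15*pi_S3 + 4/15*pi_S4
  pi_S1 = 1/3*pi_S0 + 1/15*pi_S1 + 1/3*pi_S2 + 1/5*pi_S3 + 1/5*pi_S4
  pi_S2 = 2/15*pi_S0 + 2/15*pi_S1 + 1/3*pi_S2 + 1/3*pi_S3 + 1/5*pi_S4
  pi_S3 = 1/5*pi_S0 + 4/15*pi_S1 + 2/15*pi_S2 + 2/15*pi_S3 + 1/15*pi_S4
  pi_S4 = 4/15*pi_S0 + 1/5*pi_S1 + 1/15*pi_S2 + 1/15*pi_S3 + 4/15*pi_S4
with normalization: pi_S0 + pi_S1 + pi_S2 + pi_S3 + pi_S4 = 1.

Using the first 4 balance equations plus normalization, the linear system A*pi = b is:
  [-14/15, 1/3, 2/15, 4/15, 4/15] . pi = 0
  [1/3, -14/15, 1/3, 1/5, 1/5] . pi = 0
  [2/15, 2/15, -2/3, 1/3, 1/5] . pi = 0
  [1/5, 4/15, 2/15, -13/15, 1/15] . pi = 0
  [1, 1, 1, 1, 1] . pi = 1

Solving yields:
  pi_S0 = 2871/13664
  pi_S1 = 3107/13664
  pi_S2 = 6085/27328
  pi_S3 = 9077/54656
  pi_S4 = 9497/54656

Verification (pi * P):
  2871/13664*1/15 + 3107/13664*1/3 + 6085/27328*2/15 + 9077/54656*4/15 + 9497/54656*4/15 = 2871/13664 = pi_S0  (ok)
  2871/13664*1/3 + 3107/13664*1/15 + 6085/27328*1/3 + 9077/54656*1/5 + 9497/54656*1/5 = 3107/13664 = pi_S1  (ok)
  2871/13664*2/15 + 3107/13664*2/15 + 6085/27328*1/3 + 9077/54656*1/3 + 9497/54656*1/5 = 6085/27328 = pi_S2  (ok)
  2871/13664*1/5 + 3107/13664*4/15 + 6085/27328*2/15 + 9077/54656*2/15 + 9497/54656*1/15 = 9077/54656 = pi_S3  (ok)
  2871/13664*4/15 + 3107/13664*1/5 + 6085/27328*1/15 + 9077/54656*1/15 + 9497/54656*4/15 = 9497/54656 = pi_S4  (ok)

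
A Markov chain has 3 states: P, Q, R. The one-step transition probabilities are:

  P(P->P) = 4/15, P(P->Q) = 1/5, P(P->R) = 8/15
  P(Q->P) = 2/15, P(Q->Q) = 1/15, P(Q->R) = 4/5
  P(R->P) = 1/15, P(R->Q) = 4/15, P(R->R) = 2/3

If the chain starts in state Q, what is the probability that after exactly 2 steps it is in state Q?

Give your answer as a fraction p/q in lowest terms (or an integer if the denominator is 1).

Answer: 11/45

Derivation:
Computing P^2 by repeated multiplication:
P^1 =
  P: [4/15, 1/5, 8/15]
  Q: [2/15, 1/15, 4/5]
  R: [1/15, 4/15, 2/3]
P^2 =
  P: [2/15, 47/225, 148/225]
  Q: [22/225, 11/45, 148/225]
  R: [22/225, 47/225, 52/75]

(P^2)[Q -> Q] = 11/45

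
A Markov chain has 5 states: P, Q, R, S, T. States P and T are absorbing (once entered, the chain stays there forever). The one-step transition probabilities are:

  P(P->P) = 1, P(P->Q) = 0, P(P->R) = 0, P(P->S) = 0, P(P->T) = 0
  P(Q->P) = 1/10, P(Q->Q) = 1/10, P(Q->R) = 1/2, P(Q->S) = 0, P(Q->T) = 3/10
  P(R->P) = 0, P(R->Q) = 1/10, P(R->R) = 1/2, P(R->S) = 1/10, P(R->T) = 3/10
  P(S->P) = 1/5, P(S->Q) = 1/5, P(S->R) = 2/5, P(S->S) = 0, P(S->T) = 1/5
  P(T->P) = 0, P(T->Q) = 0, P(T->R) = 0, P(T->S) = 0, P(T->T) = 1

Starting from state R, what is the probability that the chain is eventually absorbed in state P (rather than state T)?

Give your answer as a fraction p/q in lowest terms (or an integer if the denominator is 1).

Let a_i = P(absorbed in P | start in state i).
Boundary conditions: a_P = 1, a_T = 0.
For each transient state i, a_i = sum_j P(i->j) * a_j:
  a_Q = 1/10*a_P + 1/10*a_Q + 1/2*a_R + 0*a_S + 3/10*a_T
  a_R = 0*a_P + 1/10*a_Q + 1/2*a_R + 1/10*a_S + 3/10*a_T
  a_S = 1/5*a_P + 1/5*a_Q + 2/5*a_R + 0*a_S + 1/5*a_T

Substituting a_P = 1 and a_T = 0, rearrange to (I - Q) a = r where r[i] = P(i -> P):
  [9/10, -1/2, 0] . (a_Q, a_R, a_S) = 1/10
  [-1/10, 1/2, -1/10] . (a_Q, a_R, a_S) = 0
  [-1/5, -2/5, 1] . (a_Q, a_R, a_S) = 1/5

Solving yields:
  a_Q = 28/177
  a_R = 5/59
  a_S = 47/177

Starting state is R, so the absorption probability is a_R = 5/59.

Answer: 5/59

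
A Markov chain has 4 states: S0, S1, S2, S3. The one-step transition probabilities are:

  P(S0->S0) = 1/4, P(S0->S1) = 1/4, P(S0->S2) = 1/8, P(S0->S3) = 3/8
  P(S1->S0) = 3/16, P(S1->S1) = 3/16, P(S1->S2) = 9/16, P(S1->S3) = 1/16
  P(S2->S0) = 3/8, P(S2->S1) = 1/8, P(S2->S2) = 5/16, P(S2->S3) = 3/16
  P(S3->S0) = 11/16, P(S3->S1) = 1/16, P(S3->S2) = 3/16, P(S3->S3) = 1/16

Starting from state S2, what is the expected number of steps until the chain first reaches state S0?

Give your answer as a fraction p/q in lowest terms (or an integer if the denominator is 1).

Let h_i = expected steps to first reach S0 from state i.
Boundary: h_S0 = 0.
First-step equations for the other states:
  h_S1 = 1 + 3/16*h_S0 + 3/16*h_S1 + 9/16*h_S2 + 1/16*h_S3
  h_S2 = 1 + 3/8*h_S0 + 1/8*h_S1 + 5/16*h_S2 + 3/16*h_S3
  h_S3 = 1 + 11/16*h_S0 + 1/16*h_S1 + 3/16*h_S2 + 1/16*h_S3

Substituting h_S0 = 0 and rearranging gives the linear system (I - Q) h = 1:
  [13/16, -9/16, -1/16] . (h_S1, h_S2, h_S3) = 1
  [-1/8, 11/16, -3/16] . (h_S1, h_S2, h_S3) = 1
  [-1/16, -3/16, 15/16] . (h_S1, h_S2, h_S3) = 1

Solving yields:
  h_S1 = 2656/857
  h_S2 = 2144/857
  h_S3 = 1520/857

Starting state is S2, so the expected hitting time is h_S2 = 2144/857.

Answer: 2144/857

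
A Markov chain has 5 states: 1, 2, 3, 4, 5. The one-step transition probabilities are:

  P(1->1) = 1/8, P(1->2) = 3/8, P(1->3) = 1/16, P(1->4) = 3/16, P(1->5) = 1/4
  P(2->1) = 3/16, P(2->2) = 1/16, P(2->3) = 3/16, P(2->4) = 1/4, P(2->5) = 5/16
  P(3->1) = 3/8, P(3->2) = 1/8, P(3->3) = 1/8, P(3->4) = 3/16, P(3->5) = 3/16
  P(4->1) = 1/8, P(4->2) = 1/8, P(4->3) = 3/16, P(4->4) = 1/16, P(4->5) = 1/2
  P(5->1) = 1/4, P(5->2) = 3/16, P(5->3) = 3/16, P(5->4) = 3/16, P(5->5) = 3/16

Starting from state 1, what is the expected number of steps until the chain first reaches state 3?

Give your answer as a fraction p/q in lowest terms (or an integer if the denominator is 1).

Answer: 5248/773

Derivation:
Let h_i = expected steps to first reach 3 from state i.
Boundary: h_3 = 0.
First-step equations for the other states:
  h_1 = 1 + 1/8*h_1 + 3/8*h_2 + 1/16*h_3 + 3/16*h_4 + 1/4*h_5
  h_2 = 1 + 3/16*h_1 + 1/16*h_2 + 3/16*h_3 + 1/4*h_4 + 5/16*h_5
  h_4 = 1 + 1/8*h_1 + 1/8*h_2 + 3/16*h_3 + 1/16*h_4 + 1/2*h_5
  h_5 = 1 + 1/4*h_1 + 3/16*h_2 + 3/16*h_3 + 3/16*h_4 + 3/16*h_5

Substituting h_3 = 0 and rearranging gives the linear system (I - Q) h = 1:
  [7/8, -3/8, -3/16, -1/4] . (h_1, h_2, h_4, h_5) = 1
  [-3/16, 15/16, -1/4, -5/16] . (h_1, h_2, h_4, h_5) = 1
  [-1/8, -1/8, 15/16, -1/2] . (h_1, h_2, h_4, h_5) = 1
  [-1/4, -3/16, -3/16, 13/16] . (h_1, h_2, h_4, h_5) = 1

Solving yields:
  h_1 = 5248/773
  h_2 = 4696/773
  h_4 = 4672/773
  h_5 = 4728/773

Starting state is 1, so the expected hitting time is h_1 = 5248/773.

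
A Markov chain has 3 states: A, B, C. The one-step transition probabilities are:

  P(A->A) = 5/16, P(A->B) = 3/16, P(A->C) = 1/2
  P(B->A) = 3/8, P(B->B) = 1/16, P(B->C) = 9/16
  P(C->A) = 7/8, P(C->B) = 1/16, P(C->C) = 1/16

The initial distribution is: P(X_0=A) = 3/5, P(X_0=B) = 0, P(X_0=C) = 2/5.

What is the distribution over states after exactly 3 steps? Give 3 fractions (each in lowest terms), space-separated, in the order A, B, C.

Answer: 10787/20480 257/2048 7123/20480

Derivation:
Propagating the distribution step by step (d_{t+1} = d_t * P):
d_0 = (A=3/5, B=0, C=2/5)
  d_1[A] = 3/5*5/16 + 0*3/8 + 2/5*7/8 = 43/80
  d_1[B] = 3/5*3/16 + 0*1/16 + 2/5*1/16 = 11/80
  d_1[C] = 3/5*1/2 + 0*9/16 + 2/5*1/16 = 13/40
d_1 = (A=43/80, B=11/80, C=13/40)
  d_2[A] = 43/80*5/16 + 11/80*3/8 + 13/40*7/8 = 129/256
  d_2[B] = 43/80*3/16 + 11/80*1/16 + 13/40*1/16 = 83/640
  d_2[C] = 43/80*1/2 + 11/80*9/16 + 13/40*1/16 = 469/1280
d_2 = (A=129/256, B=83/640, C=469/1280)
  d_3[A] = 129/256*5/16 + 83/640*3/8 + 469/1280*7/8 = 10787/20480
  d_3[B] = 129/256*3/16 + 83/640*1/16 + 469/1280*1/16 = 257/2048
  d_3[C] = 129/256*1/2 + 83/640*9/16 + 469/1280*1/16 = 7123/20480
d_3 = (A=10787/20480, B=257/2048, C=7123/20480)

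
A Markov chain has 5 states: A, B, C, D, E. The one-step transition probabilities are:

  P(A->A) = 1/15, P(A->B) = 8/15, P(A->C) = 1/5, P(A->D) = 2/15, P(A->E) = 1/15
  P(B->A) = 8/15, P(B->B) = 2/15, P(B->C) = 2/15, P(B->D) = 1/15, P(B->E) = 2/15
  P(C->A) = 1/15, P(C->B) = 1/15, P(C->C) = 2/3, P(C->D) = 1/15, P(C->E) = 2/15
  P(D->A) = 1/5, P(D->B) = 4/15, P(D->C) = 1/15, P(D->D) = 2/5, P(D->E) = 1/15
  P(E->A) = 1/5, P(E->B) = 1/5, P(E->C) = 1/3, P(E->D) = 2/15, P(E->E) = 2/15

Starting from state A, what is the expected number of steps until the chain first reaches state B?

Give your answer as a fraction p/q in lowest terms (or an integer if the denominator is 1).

Answer: 5910/1727

Derivation:
Let h_i = expected steps to first reach B from state i.
Boundary: h_B = 0.
First-step equations for the other states:
  h_A = 1 + 1/15*h_A + 8/15*h_B + 1/5*h_C + 2/15*h_D + 1/15*h_E
  h_C = 1 + 1/15*h_A + 1/15*h_B + 2/3*h_C + 1/15*h_D + 2/15*h_E
  h_D = 1 + 1/5*h_A + 4/15*h_B + 1/15*h_C + 2/5*h_D + 1/15*h_E
  h_E = 1 + 1/5*h_A + 1/5*h_B + 1/3*h_C + 2/15*h_D + 2/15*h_E

Substituting h_B = 0 and rearranging gives the linear system (I - Q) h = 1:
  [14/15, -1/5, -2/15, -1/15] . (h_A, h_C, h_D, h_E) = 1
  [-1/15, 1/3, -1/15, -2/15] . (h_A, h_C, h_D, h_E) = 1
  [-1/5, -1/15, 3/5, -1/15] . (h_A, h_C, h_D, h_E) = 1
  [-1/5, -1/3, -2/15, 13/15] . (h_A, h_C, h_D, h_E) = 1

Solving yields:
  h_A = 5910/1727
  h_C = 11295/1727
  h_D = 7080/1727
  h_E = 8790/1727

Starting state is A, so the expected hitting time is h_A = 5910/1727.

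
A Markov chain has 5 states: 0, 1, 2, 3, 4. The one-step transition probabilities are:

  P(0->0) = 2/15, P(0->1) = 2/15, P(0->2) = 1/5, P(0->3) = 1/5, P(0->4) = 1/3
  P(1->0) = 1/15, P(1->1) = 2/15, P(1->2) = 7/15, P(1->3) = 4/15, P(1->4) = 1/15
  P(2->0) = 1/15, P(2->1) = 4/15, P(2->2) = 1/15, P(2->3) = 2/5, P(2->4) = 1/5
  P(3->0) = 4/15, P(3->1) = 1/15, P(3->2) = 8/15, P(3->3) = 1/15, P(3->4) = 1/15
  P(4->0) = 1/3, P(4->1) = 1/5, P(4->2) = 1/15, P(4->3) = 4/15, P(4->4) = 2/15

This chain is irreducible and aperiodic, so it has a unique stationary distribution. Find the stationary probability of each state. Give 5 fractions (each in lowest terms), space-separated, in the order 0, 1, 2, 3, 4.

Answer: 6124/36343 11875/72686 9729/36343 8817/36343 11471/72686

Derivation:
The stationary distribution satisfies pi = pi * P, i.e.:
  pi_0 = 2/15*pi_0 + 1/15*pi_1 + 1/15*pi_2 + 4/15*pi_3 + 1/3*pi_4
  pi_1 = 2/15*pi_0 + 2/15*pi_1 + 4/15*pi_2 + 1/15*pi_3 + 1/5*pi_4
  pi_2 = 1/5*pi_0 + 7/15*pi_1 + 1/15*pi_2 + 8/15*pi_3 + 1/15*pi_4
  pi_3 = 1/5*pi_0 + 4/15*pi_1 + 2/5*pi_2 + 1/15*pi_3 + 4/15*pi_4
  pi_4 = 1/3*pi_0 + 1/15*pi_1 + 1/5*pi_2 + 1/15*pi_3 + 2/15*pi_4
with normalization: pi_0 + pi_1 + pi_2 + pi_3 + pi_4 = 1.

Using the first 4 balance equations plus normalization, the linear system A*pi = b is:
  [-13/15, 1/15, 1/15, 4/15, 1/3] . pi = 0
  [2/15, -13/15, 4/15, 1/15, 1/5] . pi = 0
  [1/5, 7/15, -14/15, 8/15, 1/15] . pi = 0
  [1/5, 4/15, 2/5, -14/15, 4/15] . pi = 0
  [1, 1, 1, 1, 1] . pi = 1

Solving yields:
  pi_0 = 6124/36343
  pi_1 = 11875/72686
  pi_2 = 9729/36343
  pi_3 = 8817/36343
  pi_4 = 11471/72686

Verification (pi * P):
  6124/36343*2/15 + 11875/72686*1/15 + 9729/36343*1/15 + 8817/36343*4/15 + 11471/72686*1/3 = 6124/36343 = pi_0  (ok)
  6124/36343*2/15 + 11875/72686*2/15 + 9729/36343*4/15 + 8817/36343*1/15 + 11471/72686*1/5 = 11875/72686 = pi_1  (ok)
  6124/36343*1/5 + 11875/72686*7/15 + 9729/36343*1/15 + 8817/36343*8/15 + 11471/72686*1/15 = 9729/36343 = pi_2  (ok)
  6124/36343*1/5 + 11875/72686*4/15 + 9729/36343*2/5 + 8817/36343*1/15 + 11471/72686*4/15 = 8817/36343 = pi_3  (ok)
  6124/36343*1/3 + 11875/72686*1/15 + 9729/36343*1/5 + 8817/36343*1/15 + 11471/72686*2/15 = 11471/72686 = pi_4  (ok)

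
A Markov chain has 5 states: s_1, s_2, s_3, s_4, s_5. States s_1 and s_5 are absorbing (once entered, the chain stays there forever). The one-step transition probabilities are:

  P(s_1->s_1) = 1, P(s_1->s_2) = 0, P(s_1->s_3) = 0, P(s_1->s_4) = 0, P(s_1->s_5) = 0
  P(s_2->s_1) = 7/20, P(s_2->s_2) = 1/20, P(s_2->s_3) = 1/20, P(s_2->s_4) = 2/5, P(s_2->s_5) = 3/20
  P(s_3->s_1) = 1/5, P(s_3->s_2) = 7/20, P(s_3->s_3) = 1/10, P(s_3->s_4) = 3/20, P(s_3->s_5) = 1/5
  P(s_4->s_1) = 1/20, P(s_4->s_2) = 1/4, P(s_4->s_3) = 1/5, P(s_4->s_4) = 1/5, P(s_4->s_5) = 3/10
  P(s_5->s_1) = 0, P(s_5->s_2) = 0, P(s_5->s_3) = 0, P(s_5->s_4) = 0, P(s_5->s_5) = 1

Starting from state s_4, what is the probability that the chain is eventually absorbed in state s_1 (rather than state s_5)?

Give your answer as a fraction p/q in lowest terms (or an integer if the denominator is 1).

Let a_i = P(absorbed in s_1 | start in state i).
Boundary conditions: a_s_1 = 1, a_s_5 = 0.
For each transient state i, a_i = sum_j P(i->j) * a_j:
  a_s_2 = 7/20*a_s_1 + 1/20*a_s_2 + 1/20*a_s_3 + 2/5*a_s_4 + 3/20*a_s_5
  a_s_3 = 1/5*a_s_1 + 7/20*a_s_2 + 1/10*a_s_3 + 3/20*a_s_4 + 1/5*a_s_5
  a_s_4 = 1/20*a_s_1 + 1/4*a_s_2 + 1/5*a_s_3 + 1/5*a_s_4 + 3/10*a_s_5

Substituting a_s_1 = 1 and a_s_5 = 0, rearrange to (I - Q) a = r where r[i] = P(i -> s_1):
  [19/20, -1/20, -2/5] . (a_s_2, a_s_3, a_s_4) = 7/20
  [-7/20, 9/10, -3/20] . (a_s_2, a_s_3, a_s_4) = 1/5
  [-1/4, -1/5, 4/5] . (a_s_2, a_s_3, a_s_4) = 1/20

Solving yields:
  a_s_2 = 757/1391
  a_s_3 = 686/1391
  a_s_4 = 495/1391

Starting state is s_4, so the absorption probability is a_s_4 = 495/1391.

Answer: 495/1391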